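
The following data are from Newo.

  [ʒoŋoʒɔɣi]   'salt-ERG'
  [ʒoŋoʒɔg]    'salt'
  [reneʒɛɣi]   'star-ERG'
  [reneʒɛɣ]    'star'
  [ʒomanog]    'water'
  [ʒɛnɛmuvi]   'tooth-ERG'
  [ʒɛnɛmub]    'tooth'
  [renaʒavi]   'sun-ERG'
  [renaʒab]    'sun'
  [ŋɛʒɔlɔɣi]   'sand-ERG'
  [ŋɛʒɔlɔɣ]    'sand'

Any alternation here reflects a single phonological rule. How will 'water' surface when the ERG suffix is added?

[ʒomanoɣi]

The stem for 'salt' ends in [ɣ] in [ʒoŋoʒɔɣi] but [g] in [ʒoŋoʒɔg].
But 'sand' keeps [ɣ] in both environments ([ŋɛʒɔlɔɣi], [ŋɛʒɔlɔɣ]), so there is no rule changing /ɣ/ to [g] in isolation.
So /g/ is underlying, and a rule of intervocalic spirantization — voiced stops become fricatives between vowels — gives [ɣ].
From [ʒomanog] the stem 'water' is /ʒomanog/; between vowels this yields [ʒomanoɣi].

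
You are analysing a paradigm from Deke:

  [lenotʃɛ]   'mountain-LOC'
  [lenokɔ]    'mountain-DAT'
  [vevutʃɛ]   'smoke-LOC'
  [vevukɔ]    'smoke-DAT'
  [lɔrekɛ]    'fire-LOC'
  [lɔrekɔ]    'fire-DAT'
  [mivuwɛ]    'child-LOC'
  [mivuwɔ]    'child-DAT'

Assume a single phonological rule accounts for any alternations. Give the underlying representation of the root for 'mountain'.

/lenotʃ/

In [lenotʃɛ] and [lenokɔ] the final segment of 'mountain' alternates: [tʃ] ~ [k].
But 'fire' keeps [k] in both environments ([lɔrekɛ], [lɔrekɔ]), so there is no rule changing /k/ to [tʃ] before the LOC suffix.
Therefore /tʃ/ is basic and [k] is derived by depalatalization (palato-alveolar /tʃ/ becomes [k] when no front vowel follows).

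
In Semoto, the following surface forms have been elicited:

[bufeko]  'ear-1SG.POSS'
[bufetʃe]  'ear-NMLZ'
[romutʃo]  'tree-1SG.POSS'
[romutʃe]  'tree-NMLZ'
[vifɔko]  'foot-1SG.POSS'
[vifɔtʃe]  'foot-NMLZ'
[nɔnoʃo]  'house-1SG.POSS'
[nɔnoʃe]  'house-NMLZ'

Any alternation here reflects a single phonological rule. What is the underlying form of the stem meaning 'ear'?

'ear' shows [k] ~ [tʃ] at the end of the stem ([bufeko] vs [bufetʃe]).
If /tʃ/ were underlying and a rule turned it into [k] before the 1SG.POSS suffix, 'tree' would also alternate; but it has [tʃ] in both [romutʃo] and [romutʃe].
The underlying segment must be /k/; /k/ becomes palato-alveolar [tʃ] before a front vowel, yielding [tʃ] there.

/bufek/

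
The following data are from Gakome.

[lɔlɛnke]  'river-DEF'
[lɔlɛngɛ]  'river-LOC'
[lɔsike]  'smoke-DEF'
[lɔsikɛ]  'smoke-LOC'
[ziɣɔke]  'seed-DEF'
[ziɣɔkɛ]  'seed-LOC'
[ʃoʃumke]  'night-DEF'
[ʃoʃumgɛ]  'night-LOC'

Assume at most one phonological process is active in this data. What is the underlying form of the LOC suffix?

The LOC morpheme has two allomorphs, [-gɛ] and [-kɛ].
By contrast the DEF suffix keeps its initial [k] throughout — that segment must be underlying.
The LOC suffix is therefore /-gɛ/ underlyingly, with post-vocalic devoicing: voiced stops become voiceless after a vowel.

/-gɛ/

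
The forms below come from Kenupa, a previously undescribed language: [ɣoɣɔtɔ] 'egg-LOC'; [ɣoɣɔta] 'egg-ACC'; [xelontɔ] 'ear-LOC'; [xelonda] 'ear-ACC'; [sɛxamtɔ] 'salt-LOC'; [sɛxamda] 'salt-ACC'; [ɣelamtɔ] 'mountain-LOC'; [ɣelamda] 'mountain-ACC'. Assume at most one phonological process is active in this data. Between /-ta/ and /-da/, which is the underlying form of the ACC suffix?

The ACC suffix surfaces as [-da] and [-ta], depending on the final segment of the stem.
By contrast the LOC suffix keeps its initial [t] throughout — that segment must be underlying.
So the underlying form is /-da/, and voiced stops become voiceless after a vowel.

/-da/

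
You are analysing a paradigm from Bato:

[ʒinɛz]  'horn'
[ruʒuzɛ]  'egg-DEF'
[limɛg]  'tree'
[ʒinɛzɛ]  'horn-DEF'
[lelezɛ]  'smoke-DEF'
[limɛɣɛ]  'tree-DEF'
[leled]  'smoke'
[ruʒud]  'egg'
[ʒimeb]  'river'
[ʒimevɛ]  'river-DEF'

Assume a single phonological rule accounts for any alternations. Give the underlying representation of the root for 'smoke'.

/leled/

'smoke' shows [z] ~ [d] at the end of the stem ([lelezɛ] vs [leled]).
Compare 'horn', with invariant [z] in [ʒinɛzɛ] and [ʒinɛz]: an analysis with underlying /z/ and a rule producing [d] in isolation would wrongly predict alternation here too.
The alternation reflects intervocalic spirantization: voiced stops become fricatives between vowels. /d/ is underlying.
Hence 'smoke' is /leled/ underlyingly.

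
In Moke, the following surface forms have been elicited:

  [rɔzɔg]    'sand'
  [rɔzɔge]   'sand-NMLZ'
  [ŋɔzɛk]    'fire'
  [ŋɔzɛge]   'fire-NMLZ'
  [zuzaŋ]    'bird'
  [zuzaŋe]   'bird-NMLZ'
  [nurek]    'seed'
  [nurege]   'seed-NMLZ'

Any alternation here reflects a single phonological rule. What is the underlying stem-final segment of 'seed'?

The root 'seed' surfaces as [nurek] and [nurege], with a stem-final [k] ~ [g] alternation.
But 'sand' keeps [g] in both environments ([rɔzɔg], [rɔzɔge]), so there is no rule changing /g/ to [k] in isolation.
So /k/ is underlying, and a rule of intervocalic voicing — voiceless stops become voiced between vowels — gives [g].

/k/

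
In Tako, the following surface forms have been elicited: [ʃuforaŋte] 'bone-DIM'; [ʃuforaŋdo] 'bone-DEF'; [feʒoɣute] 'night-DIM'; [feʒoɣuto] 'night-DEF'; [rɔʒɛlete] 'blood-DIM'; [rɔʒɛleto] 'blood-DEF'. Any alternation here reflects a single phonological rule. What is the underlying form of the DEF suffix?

The DEF suffix surfaces as [-do] and [-to], depending on the final segment of the stem.
By contrast the DIM suffix keeps its initial [t] throughout — that segment must be underlying.
The DEF suffix is therefore /-do/ underlyingly, with post-vocalic devoicing: voiced stops become voiceless after a vowel.

/-do/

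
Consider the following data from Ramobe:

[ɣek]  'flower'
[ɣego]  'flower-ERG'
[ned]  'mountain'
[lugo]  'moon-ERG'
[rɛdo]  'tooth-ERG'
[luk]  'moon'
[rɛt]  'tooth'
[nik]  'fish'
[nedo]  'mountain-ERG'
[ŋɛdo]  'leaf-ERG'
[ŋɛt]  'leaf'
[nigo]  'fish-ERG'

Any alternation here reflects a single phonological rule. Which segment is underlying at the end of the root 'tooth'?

The root 'tooth' surfaces as [rɛdo] and [rɛt], with a stem-final [d] ~ [t] alternation.
If /d/ were underlying and a rule turned it into [t] in isolation, 'mountain' would also alternate; but it has [d] in both [nedo] and [ned].
The alternation reflects intervocalic voicing: voiceless stops become voiced between vowels. /t/ is underlying.

/t/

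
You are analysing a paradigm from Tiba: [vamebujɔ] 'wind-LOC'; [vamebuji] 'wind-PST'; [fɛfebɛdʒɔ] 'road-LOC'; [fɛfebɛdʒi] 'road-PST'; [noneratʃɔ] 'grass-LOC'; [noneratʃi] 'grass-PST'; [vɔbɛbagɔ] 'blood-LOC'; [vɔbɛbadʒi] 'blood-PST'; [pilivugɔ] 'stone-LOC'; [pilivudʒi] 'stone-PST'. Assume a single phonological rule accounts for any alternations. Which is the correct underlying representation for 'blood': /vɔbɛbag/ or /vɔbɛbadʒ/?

In [vɔbɛbagɔ] and [vɔbɛbadʒi] the final segment of 'blood' alternates: [g] ~ [dʒ].
If /dʒ/ were underlying and a rule turned it into [g] before the LOC suffix, 'road' would also alternate; but it has [dʒ] in both [fɛfebɛdʒɔ] and [fɛfebɛdʒi].
Therefore /g/ is basic and [dʒ] is derived by palatalization before a front vowel (/g/ becomes palato-alveolar [dʒ] before a front vowel).

/vɔbɛbag/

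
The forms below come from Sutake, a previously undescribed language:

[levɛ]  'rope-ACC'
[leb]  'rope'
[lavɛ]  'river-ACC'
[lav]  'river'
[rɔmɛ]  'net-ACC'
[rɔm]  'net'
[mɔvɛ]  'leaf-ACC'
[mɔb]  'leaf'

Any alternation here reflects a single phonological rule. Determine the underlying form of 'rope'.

/leb/

'rope' shows [v] ~ [b] at the end of the stem ([levɛ] vs [leb]).
But 'river' keeps [v] in both environments ([lavɛ], [lav]), so there is no rule changing /v/ to [b] in isolation.
So /b/ is underlying, and a rule of intervocalic spirantization — voiced stops become fricatives between vowels — gives [v].
So 'rope' = /leb/.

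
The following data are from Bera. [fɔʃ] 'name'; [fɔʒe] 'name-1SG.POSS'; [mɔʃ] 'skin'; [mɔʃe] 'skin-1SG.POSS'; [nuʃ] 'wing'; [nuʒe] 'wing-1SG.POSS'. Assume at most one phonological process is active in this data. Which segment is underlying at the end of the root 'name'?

/ʒ/

In [fɔʃ] and [fɔʒe] the final segment of 'name' alternates: [ʃ] ~ [ʒ].
But 'skin' keeps [ʃ] in both environments ([mɔʃ], [mɔʃe]), so there is no rule changing /ʃ/ to [ʒ] before the 1SG.POSS suffix.
So /ʒ/ is underlying, and a rule of word-final obstruent devoicing — voiced obstruents become voiceless word-finally — gives [ʃ].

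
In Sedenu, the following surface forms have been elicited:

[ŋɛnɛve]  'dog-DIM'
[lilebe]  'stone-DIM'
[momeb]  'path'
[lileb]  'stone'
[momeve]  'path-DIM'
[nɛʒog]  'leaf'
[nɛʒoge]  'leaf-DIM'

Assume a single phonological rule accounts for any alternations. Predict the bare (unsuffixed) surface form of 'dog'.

[ŋɛnɛb]

'path' shows [v] ~ [b] at the end of the stem ([momeve] vs [momeb]).
If /b/ were underlying and a rule turned it into [v] before the DIM suffix, 'stone' would also alternate; but it has [b] in both [lilebe] and [lileb].
So /v/ is underlying, and a rule of word-final hardening — voiced fricatives become stops word-finally — gives [b].
The one attested form of 'dog', [ŋɛnɛve], shows underlying /ŋɛnɛv/. Applying the same rule word-finally gives [ŋɛnɛb].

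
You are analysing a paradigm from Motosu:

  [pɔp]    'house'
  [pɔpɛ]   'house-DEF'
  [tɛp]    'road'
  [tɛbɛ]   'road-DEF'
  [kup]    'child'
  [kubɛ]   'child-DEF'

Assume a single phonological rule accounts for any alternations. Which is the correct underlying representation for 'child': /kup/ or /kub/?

In [kup] and [kubɛ] the final segment of 'child' alternates: [p] ~ [b].
But 'house' keeps [p] in both environments ([pɔp], [pɔpɛ]), so there is no rule changing /p/ to [b] before the DEF suffix.
Therefore /b/ is basic and [p] is derived by word-final obstruent devoicing (voiced obstruents become voiceless word-finally).

/kub/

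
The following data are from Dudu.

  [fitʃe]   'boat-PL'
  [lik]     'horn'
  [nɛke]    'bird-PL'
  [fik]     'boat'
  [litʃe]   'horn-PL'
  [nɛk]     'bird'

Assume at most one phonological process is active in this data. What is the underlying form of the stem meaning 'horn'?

The root 'horn' surfaces as [lik] and [litʃe], with a stem-final [k] ~ [tʃ] alternation.
If /k/ were underlying and a rule turned it into [tʃ] before the PL suffix, 'bird' would also alternate; but it has [k] in both [nɛk] and [nɛke].
So /tʃ/ is underlying, and a rule of depalatalization — palato-alveolar /tʃ/ becomes [k] when no front vowel follows — gives [k].

/litʃ/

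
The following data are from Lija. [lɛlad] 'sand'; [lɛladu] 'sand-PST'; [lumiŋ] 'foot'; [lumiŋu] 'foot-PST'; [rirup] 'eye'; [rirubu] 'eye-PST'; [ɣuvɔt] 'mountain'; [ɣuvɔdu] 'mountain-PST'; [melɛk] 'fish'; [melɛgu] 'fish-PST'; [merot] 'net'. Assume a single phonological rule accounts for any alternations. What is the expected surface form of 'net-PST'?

'mountain' shows [t] ~ [d] at the end of the stem ([ɣuvɔt] vs [ɣuvɔdu]).
But 'sand' keeps [d] in both environments ([lɛlad], [lɛladu]), so there is no rule changing /d/ to [t] in isolation.
The alternation reflects intervocalic voicing: voiceless stops become voiced between vowels. /t/ is underlying.
From [merot] the stem 'net' is /merot/; between vowels this yields [merodu].

[merodu]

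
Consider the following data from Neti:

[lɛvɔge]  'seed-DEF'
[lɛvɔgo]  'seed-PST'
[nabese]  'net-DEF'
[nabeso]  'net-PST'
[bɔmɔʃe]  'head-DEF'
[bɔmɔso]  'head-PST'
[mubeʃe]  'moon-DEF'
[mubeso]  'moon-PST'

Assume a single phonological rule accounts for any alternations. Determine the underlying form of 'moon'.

/mubeʃ/

The stem for 'moon' ends in [ʃ] in [mubeʃe] but [s] in [mubeso].
The stem 'net' ([nabese], [nabeso]) shows [s] unchanged in both environments, so [s] cannot be basic with [ʃ] derived before the DEF suffix.
The underlying segment must be /ʃ/; palato-alveolar /ʃ/ becomes [s] when no front vowel follows, yielding [s] there.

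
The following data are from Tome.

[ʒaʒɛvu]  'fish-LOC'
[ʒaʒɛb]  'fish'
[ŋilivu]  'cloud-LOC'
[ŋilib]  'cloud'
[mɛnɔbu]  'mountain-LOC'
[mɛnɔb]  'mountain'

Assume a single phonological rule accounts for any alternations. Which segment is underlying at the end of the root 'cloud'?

/v/

The stem for 'cloud' ends in [v] in [ŋilivu] but [b] in [ŋilib].
But 'mountain' keeps [b] in both environments ([mɛnɔbu], [mɛnɔb]), so there is no rule changing /b/ to [v] before the LOC suffix.
The underlying segment must be /v/; voiced fricatives become stops word-finally, yielding [b] there.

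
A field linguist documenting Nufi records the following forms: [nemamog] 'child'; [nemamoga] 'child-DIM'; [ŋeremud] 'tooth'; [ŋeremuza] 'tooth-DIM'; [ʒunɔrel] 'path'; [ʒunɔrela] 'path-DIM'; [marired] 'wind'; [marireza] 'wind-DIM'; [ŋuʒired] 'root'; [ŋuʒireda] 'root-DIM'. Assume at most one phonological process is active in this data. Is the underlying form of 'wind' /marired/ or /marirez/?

In [marired] and [marireza] the final segment of 'wind' alternates: [d] ~ [z].
But 'root' keeps [d] in both environments ([ŋuʒired], [ŋuʒireda]), so there is no rule changing /d/ to [z] before the DIM suffix.
Therefore /z/ is basic and [d] is derived by word-final hardening (voiced fricatives become stops word-finally).

/marirez/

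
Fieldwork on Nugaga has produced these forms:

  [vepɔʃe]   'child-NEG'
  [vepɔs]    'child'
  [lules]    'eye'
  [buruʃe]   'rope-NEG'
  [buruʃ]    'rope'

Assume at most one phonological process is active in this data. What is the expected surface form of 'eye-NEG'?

[luleʃe]

In [vepɔʃe] and [vepɔs] the final segment of 'child' alternates: [ʃ] ~ [s].
The stem 'rope' ([buruʃe], [buruʃ]) shows [ʃ] unchanged in both environments, so [ʃ] cannot be basic with [s] derived in isolation.
The alternation reflects palatalization before a front vowel: /s/ becomes palato-alveolar [ʃ] before a front vowel. /s/ is underlying.
The one attested form of 'eye', [lules], shows underlying /lules/. Applying the same rule before a front vowel gives [luleʃe].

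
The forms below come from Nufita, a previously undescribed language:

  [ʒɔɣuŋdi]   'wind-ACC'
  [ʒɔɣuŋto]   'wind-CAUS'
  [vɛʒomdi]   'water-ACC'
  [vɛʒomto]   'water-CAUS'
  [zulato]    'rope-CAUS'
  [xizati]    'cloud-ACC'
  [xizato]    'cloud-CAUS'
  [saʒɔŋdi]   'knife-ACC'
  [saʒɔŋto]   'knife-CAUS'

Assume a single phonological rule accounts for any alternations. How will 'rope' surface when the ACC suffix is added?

[zulati]

The ACC suffix surfaces as [-di] and [-ti], depending on the final segment of the stem.
By contrast the CAUS suffix keeps its initial [t] throughout — that segment must be underlying.
The ACC suffix is therefore /-di/ underlyingly, with post-vocalic devoicing: voiced stops become voiceless after a vowel.
After 'rope', which ends in a vowel, the suffix surfaces as [-ti], giving [zulati].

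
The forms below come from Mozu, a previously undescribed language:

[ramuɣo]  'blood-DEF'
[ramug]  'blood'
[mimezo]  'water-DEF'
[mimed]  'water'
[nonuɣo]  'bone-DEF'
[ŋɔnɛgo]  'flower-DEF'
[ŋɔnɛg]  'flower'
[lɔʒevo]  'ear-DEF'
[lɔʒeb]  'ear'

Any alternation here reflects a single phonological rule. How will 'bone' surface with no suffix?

In [ramuɣo] and [ramug] the final segment of 'blood' alternates: [ɣ] ~ [g].
But 'flower' keeps [g] in both environments ([ŋɔnɛgo], [ŋɔnɛg]), so there is no rule changing /g/ to [ɣ] before the DEF suffix.
The underlying segment must be /ɣ/; voiced fricatives become stops word-finally, yielding [g] there.
From [nonuɣo] the stem 'bone' is /nonuɣ/; word-finally this yields [nonug].

[nonug]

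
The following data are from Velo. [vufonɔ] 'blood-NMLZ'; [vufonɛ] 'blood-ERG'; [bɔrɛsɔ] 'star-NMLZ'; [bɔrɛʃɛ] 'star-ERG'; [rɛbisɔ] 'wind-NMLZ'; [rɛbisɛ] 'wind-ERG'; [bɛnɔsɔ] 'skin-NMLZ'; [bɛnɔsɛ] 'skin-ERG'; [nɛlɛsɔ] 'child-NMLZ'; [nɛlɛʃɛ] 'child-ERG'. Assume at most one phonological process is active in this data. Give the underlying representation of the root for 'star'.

The root 'star' surfaces as [bɔrɛsɔ] and [bɔrɛʃɛ], with a stem-final [s] ~ [ʃ] alternation.
The stem 'wind' ([rɛbisɔ], [rɛbisɛ]) shows [s] unchanged in both environments, so [s] cannot be basic with [ʃ] derived before the ERG suffix.
The underlying segment must be /ʃ/; palato-alveolar /ʃ/ becomes [s] when no front vowel follows, yielding [s] there.
So 'star' = /bɔrɛʃ/.

/bɔrɛʃ/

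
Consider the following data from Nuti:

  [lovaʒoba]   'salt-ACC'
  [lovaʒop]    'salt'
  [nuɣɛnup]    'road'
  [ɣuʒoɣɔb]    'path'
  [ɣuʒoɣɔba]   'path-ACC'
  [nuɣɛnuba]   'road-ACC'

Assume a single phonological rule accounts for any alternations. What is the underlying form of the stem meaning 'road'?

/nuɣɛnup/

The root 'road' surfaces as [nuɣɛnuba] and [nuɣɛnup], with a stem-final [b] ~ [p] alternation.
Compare 'path', with invariant [b] in [ɣuʒoɣɔba] and [ɣuʒoɣɔb]: an analysis with underlying /b/ and a rule producing [p] in isolation would wrongly predict alternation here too.
So /p/ is underlying, and a rule of intervocalic voicing — voiceless stops become voiced between vowels — gives [b].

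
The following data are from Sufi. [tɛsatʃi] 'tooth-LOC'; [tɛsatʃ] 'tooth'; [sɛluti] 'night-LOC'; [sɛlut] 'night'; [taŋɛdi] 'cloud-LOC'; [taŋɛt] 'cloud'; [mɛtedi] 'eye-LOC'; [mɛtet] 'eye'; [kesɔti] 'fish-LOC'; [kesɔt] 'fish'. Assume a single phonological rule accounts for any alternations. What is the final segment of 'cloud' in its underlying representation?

/d/

The root 'cloud' surfaces as [taŋɛdi] and [taŋɛt], with a stem-final [d] ~ [t] alternation.
If /t/ were underlying and a rule turned it into [d] before the LOC suffix, 'fish' would also alternate; but it has [t] in both [kesɔti] and [kesɔt].
The alternation reflects word-final obstruent devoicing: voiced obstruents become voiceless word-finally. /d/ is underlying.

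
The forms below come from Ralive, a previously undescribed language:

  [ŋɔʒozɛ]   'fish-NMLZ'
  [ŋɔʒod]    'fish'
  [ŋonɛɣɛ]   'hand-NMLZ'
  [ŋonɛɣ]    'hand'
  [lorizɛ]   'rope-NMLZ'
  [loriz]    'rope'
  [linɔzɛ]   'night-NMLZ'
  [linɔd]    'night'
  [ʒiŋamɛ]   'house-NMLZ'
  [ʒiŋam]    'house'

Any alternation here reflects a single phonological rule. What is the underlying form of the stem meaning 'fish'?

In [ŋɔʒozɛ] and [ŋɔʒod] the final segment of 'fish' alternates: [z] ~ [d].
But 'rope' keeps [z] in both environments ([lorizɛ], [loriz]), so there is no rule changing /z/ to [d] in isolation.
The alternation reflects intervocalic spirantization: voiced stops become fricatives between vowels. /d/ is underlying.

/ŋɔʒod/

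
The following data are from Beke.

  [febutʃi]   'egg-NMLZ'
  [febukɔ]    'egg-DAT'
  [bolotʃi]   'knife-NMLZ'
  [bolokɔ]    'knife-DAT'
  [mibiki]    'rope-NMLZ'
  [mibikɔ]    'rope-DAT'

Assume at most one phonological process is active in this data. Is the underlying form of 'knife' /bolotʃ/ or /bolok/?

The stem for 'knife' ends in [tʃ] in [bolotʃi] but [k] in [bolokɔ].
The stem 'rope' ([mibiki], [mibikɔ]) shows [k] unchanged in both environments, so [k] cannot be basic with [tʃ] derived before the NMLZ suffix.
So /tʃ/ is underlying, and a rule of depalatalization — palato-alveolar /tʃ/ becomes [k] when no front vowel follows — gives [k].

/bolotʃ/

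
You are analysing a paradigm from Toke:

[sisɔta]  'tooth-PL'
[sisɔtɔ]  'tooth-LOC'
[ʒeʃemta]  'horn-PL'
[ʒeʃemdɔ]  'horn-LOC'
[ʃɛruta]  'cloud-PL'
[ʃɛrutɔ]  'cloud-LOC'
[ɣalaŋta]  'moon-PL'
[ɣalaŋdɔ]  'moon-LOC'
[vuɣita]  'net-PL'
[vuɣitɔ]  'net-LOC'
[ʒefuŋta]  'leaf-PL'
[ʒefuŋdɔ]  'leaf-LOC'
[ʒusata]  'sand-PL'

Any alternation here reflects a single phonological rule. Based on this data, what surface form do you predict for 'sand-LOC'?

[ʒusatɔ]

The LOC suffix surfaces as [-dɔ] and [-tɔ], depending on the final segment of the stem.
By contrast the PL suffix keeps its initial [t] throughout — that segment must be underlying.
So the underlying form is /-dɔ/, and voiced stops become voiceless after a vowel.
After 'sand', which ends in a vowel, the suffix surfaces as [-tɔ], giving [ʒusatɔ].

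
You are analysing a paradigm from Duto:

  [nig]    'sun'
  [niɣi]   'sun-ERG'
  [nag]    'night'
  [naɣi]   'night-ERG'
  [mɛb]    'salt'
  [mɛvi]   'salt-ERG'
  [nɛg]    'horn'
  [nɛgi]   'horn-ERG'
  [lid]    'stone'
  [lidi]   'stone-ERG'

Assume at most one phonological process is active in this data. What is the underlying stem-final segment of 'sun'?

The stem for 'sun' ends in [g] in [nig] but [ɣ] in [niɣi].
The stem 'horn' ([nɛg], [nɛgi]) shows [g] unchanged in both environments, so [g] cannot be basic with [ɣ] derived before the ERG suffix.
Therefore /ɣ/ is basic and [g] is derived by word-final hardening (voiced fricatives become stops word-finally).

/ɣ/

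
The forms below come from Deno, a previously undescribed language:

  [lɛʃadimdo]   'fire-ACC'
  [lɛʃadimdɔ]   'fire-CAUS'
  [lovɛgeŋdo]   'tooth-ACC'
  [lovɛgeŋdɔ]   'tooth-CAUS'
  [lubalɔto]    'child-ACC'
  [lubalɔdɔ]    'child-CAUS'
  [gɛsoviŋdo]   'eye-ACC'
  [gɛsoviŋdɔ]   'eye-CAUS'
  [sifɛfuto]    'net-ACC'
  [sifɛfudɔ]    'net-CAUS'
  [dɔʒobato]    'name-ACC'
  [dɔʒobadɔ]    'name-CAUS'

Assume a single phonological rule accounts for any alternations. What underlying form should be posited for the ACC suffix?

The ACC suffix surfaces as [-do] and [-to], depending on the final segment of the stem.
By contrast the CAUS suffix keeps its initial [d] throughout — that segment must be underlying.
So the underlying form is /-to/, and voiceless stops become voiced after a nasal.

/-to/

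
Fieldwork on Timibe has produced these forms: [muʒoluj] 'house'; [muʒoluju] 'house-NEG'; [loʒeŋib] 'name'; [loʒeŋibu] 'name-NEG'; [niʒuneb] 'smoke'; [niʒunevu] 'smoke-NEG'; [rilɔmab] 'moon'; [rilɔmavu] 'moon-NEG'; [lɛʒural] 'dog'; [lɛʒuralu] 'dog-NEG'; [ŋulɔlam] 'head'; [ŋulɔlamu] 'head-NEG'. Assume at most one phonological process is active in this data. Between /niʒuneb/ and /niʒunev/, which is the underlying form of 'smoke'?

/niʒunev/

In [niʒuneb] and [niʒunevu] the final segment of 'smoke' alternates: [b] ~ [v].
The stem 'name' ([loʒeŋib], [loʒeŋibu]) shows [b] unchanged in both environments, so [b] cannot be basic with [v] derived before the NEG suffix.
The alternation reflects word-final hardening: voiced fricatives become stops word-finally. /v/ is underlying.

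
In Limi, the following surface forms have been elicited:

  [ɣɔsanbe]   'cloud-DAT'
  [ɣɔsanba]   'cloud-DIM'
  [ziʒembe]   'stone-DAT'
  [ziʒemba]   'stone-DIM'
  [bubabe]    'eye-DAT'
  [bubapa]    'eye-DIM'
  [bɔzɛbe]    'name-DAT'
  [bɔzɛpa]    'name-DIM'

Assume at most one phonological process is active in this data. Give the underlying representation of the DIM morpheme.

The DIM suffix surfaces as [-ba] and [-pa], depending on the final segment of the stem.
The DAT suffix, which begins with [b], is invariant after every stem; so [b] is not altered by any rule here.
So the underlying form is /-pa/, and voiceless stops become voiced after a nasal.

/-pa/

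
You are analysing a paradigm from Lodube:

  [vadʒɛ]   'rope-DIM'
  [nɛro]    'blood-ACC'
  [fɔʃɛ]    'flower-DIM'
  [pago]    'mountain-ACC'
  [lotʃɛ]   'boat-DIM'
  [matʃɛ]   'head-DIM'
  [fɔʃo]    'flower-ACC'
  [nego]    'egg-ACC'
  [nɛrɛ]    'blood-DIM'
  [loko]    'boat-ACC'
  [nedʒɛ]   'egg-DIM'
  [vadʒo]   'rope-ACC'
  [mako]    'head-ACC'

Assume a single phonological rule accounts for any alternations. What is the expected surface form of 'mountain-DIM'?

[padʒɛ]

The stem for 'egg' ends in [g] in [nego] but [dʒ] in [nedʒɛ].
Compare 'rope', with invariant [dʒ] in [vadʒo] and [vadʒɛ]: an analysis with underlying /dʒ/ and a rule producing [g] before the ACC suffix would wrongly predict alternation here too.
So /g/ is underlying, and a rule of palatalization before a front vowel — /k/ and /g/ become palato-alveolar [tʃ] and [dʒ] before a front vowel — gives [dʒ].
The one attested form of 'mountain', [pago], shows underlying /pag/. Applying the same rule before a front vowel gives [padʒɛ].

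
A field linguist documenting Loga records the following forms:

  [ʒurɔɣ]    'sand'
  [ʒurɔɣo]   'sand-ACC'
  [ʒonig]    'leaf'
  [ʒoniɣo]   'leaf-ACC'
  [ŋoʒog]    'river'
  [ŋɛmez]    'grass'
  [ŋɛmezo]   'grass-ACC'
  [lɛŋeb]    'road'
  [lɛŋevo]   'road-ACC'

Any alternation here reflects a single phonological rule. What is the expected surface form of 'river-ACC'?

The stem for 'leaf' ends in [g] in [ʒonig] but [ɣ] in [ʒoniɣo].
If /ɣ/ were underlying and a rule turned it into [g] in isolation, 'sand' would also alternate; but it has [ɣ] in both [ʒurɔɣ] and [ʒurɔɣo].
Therefore /g/ is basic and [ɣ] is derived by intervocalic spirantization (voiced stops become fricatives between vowels).
From [ŋoʒog] the stem 'river' is /ŋoʒog/; between vowels this yields [ŋoʒoɣo].

[ŋoʒoɣo]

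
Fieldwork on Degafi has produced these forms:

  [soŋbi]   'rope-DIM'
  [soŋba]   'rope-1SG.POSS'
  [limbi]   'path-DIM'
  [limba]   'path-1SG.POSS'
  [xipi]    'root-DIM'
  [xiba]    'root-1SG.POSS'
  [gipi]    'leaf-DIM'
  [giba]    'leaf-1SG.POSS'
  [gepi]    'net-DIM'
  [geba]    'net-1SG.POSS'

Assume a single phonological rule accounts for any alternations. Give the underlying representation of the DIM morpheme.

The DIM morpheme has two allomorphs, [-bi] and [-pi].
The 1SG.POSS suffix, which begins with [b], is invariant after every stem; so [b] is not altered by any rule here.
The DIM suffix is therefore /-pi/ underlyingly, with post-nasal voicing: voiceless stops become voiced after a nasal.

/-pi/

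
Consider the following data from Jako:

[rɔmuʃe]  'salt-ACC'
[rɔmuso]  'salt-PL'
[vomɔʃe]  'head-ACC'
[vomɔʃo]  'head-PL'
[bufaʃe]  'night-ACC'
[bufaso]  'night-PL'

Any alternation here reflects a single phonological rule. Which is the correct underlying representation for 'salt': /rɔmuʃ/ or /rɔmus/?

The stem for 'salt' ends in [ʃ] in [rɔmuʃe] but [s] in [rɔmuso].
If /ʃ/ were underlying and a rule turned it into [s] before the PL suffix, 'head' would also alternate; but it has [ʃ] in both [vomɔʃe] and [vomɔʃo].
So /s/ is underlying, and a rule of palatalization before a front vowel — /s/ becomes palato-alveolar [ʃ] before a front vowel — gives [ʃ].

/rɔmus/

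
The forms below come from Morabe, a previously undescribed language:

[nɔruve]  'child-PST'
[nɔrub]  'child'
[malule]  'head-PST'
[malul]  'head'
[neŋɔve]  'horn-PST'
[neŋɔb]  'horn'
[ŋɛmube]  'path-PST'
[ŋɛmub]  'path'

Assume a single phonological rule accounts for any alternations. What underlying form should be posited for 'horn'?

/neŋɔv/

The root 'horn' surfaces as [neŋɔve] and [neŋɔb], with a stem-final [v] ~ [b] alternation.
But 'path' keeps [b] in both environments ([ŋɛmube], [ŋɛmub]), so there is no rule changing /b/ to [v] before the PST suffix.
So /v/ is underlying, and a rule of word-final hardening — voiced fricatives become stops word-finally — gives [b].
Hence 'horn' is /neŋɔv/ underlyingly.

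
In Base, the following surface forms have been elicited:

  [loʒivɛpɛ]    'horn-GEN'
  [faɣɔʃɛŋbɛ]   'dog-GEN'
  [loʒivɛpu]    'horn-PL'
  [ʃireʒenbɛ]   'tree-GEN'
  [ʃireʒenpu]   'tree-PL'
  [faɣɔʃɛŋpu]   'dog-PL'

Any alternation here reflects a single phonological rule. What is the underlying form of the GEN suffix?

The GEN suffix surfaces as [-bɛ] and [-pɛ], depending on the final segment of the stem.
The PL suffix, which begins with [p], is invariant after every stem; so [p] is not altered by any rule here.
So the underlying form is /-bɛ/, and voiced stops become voiceless after a vowel.

/-bɛ/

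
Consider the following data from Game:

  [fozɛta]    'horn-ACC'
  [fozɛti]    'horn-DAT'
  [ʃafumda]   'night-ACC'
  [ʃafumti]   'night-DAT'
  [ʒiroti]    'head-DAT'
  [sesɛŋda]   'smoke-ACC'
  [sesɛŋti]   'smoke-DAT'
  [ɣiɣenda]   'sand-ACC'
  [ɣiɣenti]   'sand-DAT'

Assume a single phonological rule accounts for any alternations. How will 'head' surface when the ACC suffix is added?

[ʒirota]

The ACC suffix surfaces as [-da] and [-ta], depending on the final segment of the stem.
By contrast the DAT suffix keeps its initial [t] throughout — that segment must be underlying.
The ACC suffix is therefore /-da/ underlyingly, with post-vocalic devoicing: voiced stops become voiceless after a vowel.
After 'head', which ends in a vowel, the suffix surfaces as [-ta], giving [ʒirota].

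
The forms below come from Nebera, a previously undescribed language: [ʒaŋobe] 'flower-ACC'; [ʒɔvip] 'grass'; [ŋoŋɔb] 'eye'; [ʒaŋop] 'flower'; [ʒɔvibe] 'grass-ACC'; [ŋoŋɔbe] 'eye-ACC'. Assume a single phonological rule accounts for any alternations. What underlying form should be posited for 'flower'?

The root 'flower' surfaces as [ʒaŋobe] and [ʒaŋop], with a stem-final [b] ~ [p] alternation.
But 'eye' keeps [b] in both environments ([ŋoŋɔbe], [ŋoŋɔb]), so there is no rule changing /b/ to [p] in isolation.
So /p/ is underlying, and a rule of intervocalic voicing — voiceless stops become voiced between vowels — gives [b].

/ʒaŋop/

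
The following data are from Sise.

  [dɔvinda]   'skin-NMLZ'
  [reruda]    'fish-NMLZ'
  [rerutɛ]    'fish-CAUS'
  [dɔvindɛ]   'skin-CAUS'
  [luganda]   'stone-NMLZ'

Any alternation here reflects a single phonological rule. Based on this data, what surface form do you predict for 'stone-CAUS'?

The CAUS suffix surfaces as [-dɛ] and [-tɛ], depending on the final segment of the stem.
The NMLZ suffix, which begins with [d], is invariant after every stem; so [d] is not altered by any rule here.
So the underlying form is /-tɛ/, and voiceless stops become voiced after a nasal.
After 'stone', which ends in a nasal, the suffix surfaces as [-dɛ], giving [lugandɛ].

[lugandɛ]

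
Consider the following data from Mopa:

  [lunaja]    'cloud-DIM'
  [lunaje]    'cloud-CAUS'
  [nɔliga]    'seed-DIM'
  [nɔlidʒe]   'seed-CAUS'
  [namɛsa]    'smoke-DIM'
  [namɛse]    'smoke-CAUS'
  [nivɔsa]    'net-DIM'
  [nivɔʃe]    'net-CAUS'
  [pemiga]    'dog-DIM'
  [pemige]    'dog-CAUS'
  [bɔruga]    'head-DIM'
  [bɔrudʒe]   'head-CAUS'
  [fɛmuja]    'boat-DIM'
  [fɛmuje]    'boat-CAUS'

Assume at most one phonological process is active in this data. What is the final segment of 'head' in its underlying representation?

/dʒ/

In [bɔruga] and [bɔrudʒe] the final segment of 'head' alternates: [g] ~ [dʒ].
The stem 'dog' ([pemiga], [pemige]) shows [g] unchanged in both environments, so [g] cannot be basic with [dʒ] derived before the CAUS suffix.
So /dʒ/ is underlying, and a rule of depalatalization — palato-alveolar /dʒ/ and /ʃ/ become [g] and [s] when no front vowel follows — gives [g].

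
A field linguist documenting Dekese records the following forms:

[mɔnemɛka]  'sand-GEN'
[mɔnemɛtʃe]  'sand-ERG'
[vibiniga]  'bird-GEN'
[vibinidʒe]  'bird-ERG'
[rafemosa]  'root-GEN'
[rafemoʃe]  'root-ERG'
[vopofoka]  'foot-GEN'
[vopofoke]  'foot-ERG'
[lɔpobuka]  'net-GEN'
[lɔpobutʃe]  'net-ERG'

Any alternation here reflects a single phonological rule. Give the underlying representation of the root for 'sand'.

/mɔnemɛtʃ/

In [mɔnemɛka] and [mɔnemɛtʃe] the final segment of 'sand' alternates: [k] ~ [tʃ].
But 'foot' keeps [k] in both environments ([vopofoka], [vopofoke]), so there is no rule changing /k/ to [tʃ] before the ERG suffix.
So /tʃ/ is underlying, and a rule of depalatalization — palato-alveolar /tʃ/, /dʒ/ and /ʃ/ become [k], [g] and [s] when no front vowel follows — gives [k].
So 'sand' = /mɔnemɛtʃ/.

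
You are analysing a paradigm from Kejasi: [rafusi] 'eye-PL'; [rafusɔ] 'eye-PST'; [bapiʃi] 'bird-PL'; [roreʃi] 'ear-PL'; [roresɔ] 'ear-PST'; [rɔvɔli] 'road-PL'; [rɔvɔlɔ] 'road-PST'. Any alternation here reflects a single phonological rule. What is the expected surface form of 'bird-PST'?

'ear' shows [ʃ] ~ [s] at the end of the stem ([roreʃi] vs [roresɔ]).
Compare 'eye', with invariant [s] in [rafusi] and [rafusɔ]: an analysis with underlying /s/ and a rule producing [ʃ] before the PL suffix would wrongly predict alternation here too.
The alternation reflects depalatalization: palato-alveolar /ʃ/ becomes [s] when no front vowel follows. /ʃ/ is underlying.
From [bapiʃi] the stem 'bird' is /bapiʃ/; when no front vowel follows this yields [bapisɔ].

[bapisɔ]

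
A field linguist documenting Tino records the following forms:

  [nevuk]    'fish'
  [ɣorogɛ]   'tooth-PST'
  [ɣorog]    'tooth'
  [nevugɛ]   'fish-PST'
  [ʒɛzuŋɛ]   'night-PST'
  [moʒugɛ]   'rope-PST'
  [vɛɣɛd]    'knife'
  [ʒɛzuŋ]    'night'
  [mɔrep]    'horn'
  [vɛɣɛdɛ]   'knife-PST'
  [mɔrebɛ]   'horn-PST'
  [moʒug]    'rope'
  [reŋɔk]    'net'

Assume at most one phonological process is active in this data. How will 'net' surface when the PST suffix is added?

In [nevugɛ] and [nevuk] the final segment of 'fish' alternates: [g] ~ [k].
Compare 'tooth', with invariant [g] in [ɣorogɛ] and [ɣorog]: an analysis with underlying /g/ and a rule producing [k] in isolation would wrongly predict alternation here too.
So /k/ is underlying, and a rule of intervocalic voicing — voiceless stops become voiced between vowels — gives [g].
The one attested form of 'net', [reŋɔk], shows underlying /reŋɔk/. Applying the same rule between vowels gives [reŋɔgɛ].

[reŋɔgɛ]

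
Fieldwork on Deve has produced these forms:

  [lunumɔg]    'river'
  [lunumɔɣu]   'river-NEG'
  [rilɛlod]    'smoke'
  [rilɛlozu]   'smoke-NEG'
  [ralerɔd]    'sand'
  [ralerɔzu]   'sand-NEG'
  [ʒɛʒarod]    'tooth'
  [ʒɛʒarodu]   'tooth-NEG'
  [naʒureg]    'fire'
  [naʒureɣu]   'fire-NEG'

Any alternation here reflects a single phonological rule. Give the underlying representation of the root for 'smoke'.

/rilɛloz/

In [rilɛlod] and [rilɛlozu] the final segment of 'smoke' alternates: [d] ~ [z].
The stem 'tooth' ([ʒɛʒarod], [ʒɛʒarodu]) shows [d] unchanged in both environments, so [d] cannot be basic with [z] derived before the NEG suffix.
So /z/ is underlying, and a rule of word-final hardening — voiced fricatives become stops word-finally — gives [d].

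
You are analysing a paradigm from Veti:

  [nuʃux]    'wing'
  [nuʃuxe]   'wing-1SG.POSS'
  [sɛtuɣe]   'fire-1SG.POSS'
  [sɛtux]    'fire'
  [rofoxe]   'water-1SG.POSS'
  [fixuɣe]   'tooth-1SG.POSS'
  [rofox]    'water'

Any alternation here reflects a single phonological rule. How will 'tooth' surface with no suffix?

[fixux]

The stem for 'fire' ends in [x] in [sɛtux] but [ɣ] in [sɛtuɣe].
If /x/ were underlying and a rule turned it into [ɣ] before the 1SG.POSS suffix, 'wing' would also alternate; but it has [x] in both [nuʃux] and [nuʃuxe].
So /ɣ/ is underlying, and a rule of word-final obstruent devoicing — voiced obstruents become voiceless word-finally — gives [x].
The one attested form of 'tooth', [fixuɣe], shows underlying /fixuɣ/. Applying the same rule word-finally gives [fixux].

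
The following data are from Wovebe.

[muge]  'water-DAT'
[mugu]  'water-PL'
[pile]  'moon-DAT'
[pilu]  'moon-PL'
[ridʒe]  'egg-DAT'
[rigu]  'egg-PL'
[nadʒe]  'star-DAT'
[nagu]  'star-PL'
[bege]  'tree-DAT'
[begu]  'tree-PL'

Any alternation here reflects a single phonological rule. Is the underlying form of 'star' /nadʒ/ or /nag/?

/nadʒ/

'star' shows [dʒ] ~ [g] at the end of the stem ([nadʒe] vs [nagu]).
The stem 'tree' ([bege], [begu]) shows [g] unchanged in both environments, so [g] cannot be basic with [dʒ] derived before the DAT suffix.
So /dʒ/ is underlying, and a rule of depalatalization — palato-alveolar /dʒ/ becomes [g] when no front vowel follows — gives [g].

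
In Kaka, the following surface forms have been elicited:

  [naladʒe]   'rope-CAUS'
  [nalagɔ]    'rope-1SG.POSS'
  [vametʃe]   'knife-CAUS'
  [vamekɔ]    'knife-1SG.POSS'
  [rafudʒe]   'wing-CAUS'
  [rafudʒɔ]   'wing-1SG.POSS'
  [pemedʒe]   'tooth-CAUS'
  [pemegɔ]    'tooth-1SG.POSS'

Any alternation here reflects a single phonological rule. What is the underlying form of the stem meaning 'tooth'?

In [pemedʒe] and [pemegɔ] the final segment of 'tooth' alternates: [dʒ] ~ [g].
But 'wing' keeps [dʒ] in both environments ([rafudʒe], [rafudʒɔ]), so there is no rule changing /dʒ/ to [g] before the 1SG.POSS suffix.
The alternation reflects palatalization before a front vowel: /k/ and /g/ become palato-alveolar [tʃ] and [dʒ] before a front vowel. /g/ is underlying.

/pemeg/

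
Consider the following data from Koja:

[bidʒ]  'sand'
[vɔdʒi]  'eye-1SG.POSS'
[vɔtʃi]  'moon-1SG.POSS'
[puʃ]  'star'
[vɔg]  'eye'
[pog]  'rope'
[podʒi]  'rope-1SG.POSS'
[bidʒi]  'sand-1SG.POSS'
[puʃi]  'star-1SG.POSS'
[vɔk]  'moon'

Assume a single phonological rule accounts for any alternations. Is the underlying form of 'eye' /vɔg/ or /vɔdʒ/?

In [vɔdʒi] and [vɔg] the final segment of 'eye' alternates: [dʒ] ~ [g].
If /dʒ/ were underlying and a rule turned it into [g] in isolation, 'sand' would also alternate; but it has [dʒ] in both [bidʒi] and [bidʒ].
So /g/ is underlying, and a rule of palatalization before a front vowel — /k/ and /g/ become palato-alveolar [tʃ] and [dʒ] before a front vowel — gives [dʒ].

/vɔg/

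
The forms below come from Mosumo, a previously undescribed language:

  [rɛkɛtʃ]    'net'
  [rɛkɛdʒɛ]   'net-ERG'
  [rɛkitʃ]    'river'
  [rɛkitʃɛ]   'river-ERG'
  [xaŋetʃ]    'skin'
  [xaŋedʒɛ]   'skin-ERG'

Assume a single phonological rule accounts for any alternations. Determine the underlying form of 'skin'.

/xaŋedʒ/

The stem for 'skin' ends in [tʃ] in [xaŋetʃ] but [dʒ] in [xaŋedʒɛ].
The stem 'river' ([rɛkitʃ], [rɛkitʃɛ]) shows [tʃ] unchanged in both environments, so [tʃ] cannot be basic with [dʒ] derived before the ERG suffix.
So /dʒ/ is underlying, and a rule of word-final obstruent devoicing — voiced obstruents become voiceless word-finally — gives [tʃ].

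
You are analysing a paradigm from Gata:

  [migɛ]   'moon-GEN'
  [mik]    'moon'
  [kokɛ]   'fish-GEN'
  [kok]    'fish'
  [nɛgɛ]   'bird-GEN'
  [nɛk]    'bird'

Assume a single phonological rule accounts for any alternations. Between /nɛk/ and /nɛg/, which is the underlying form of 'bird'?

The root 'bird' surfaces as [nɛgɛ] and [nɛk], with a stem-final [g] ~ [k] alternation.
The stem 'fish' ([kokɛ], [kok]) shows [k] unchanged in both environments, so [k] cannot be basic with [g] derived before the GEN suffix.
The underlying segment must be /g/; voiced obstruents become voiceless word-finally, yielding [k] there.

/nɛg/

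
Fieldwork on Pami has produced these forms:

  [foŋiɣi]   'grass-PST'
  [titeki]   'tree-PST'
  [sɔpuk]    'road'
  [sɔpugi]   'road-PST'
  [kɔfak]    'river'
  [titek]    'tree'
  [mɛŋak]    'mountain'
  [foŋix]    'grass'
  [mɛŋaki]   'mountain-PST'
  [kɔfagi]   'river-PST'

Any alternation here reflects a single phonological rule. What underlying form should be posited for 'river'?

/kɔfag/

The stem for 'river' ends in [k] in [kɔfak] but [g] in [kɔfagi].
If /k/ were underlying and a rule turned it into [g] before the PST suffix, 'tree' would also alternate; but it has [k] in both [titek] and [titeki].
The underlying segment must be /g/; voiced obstruents become voiceless word-finally, yielding [k] there.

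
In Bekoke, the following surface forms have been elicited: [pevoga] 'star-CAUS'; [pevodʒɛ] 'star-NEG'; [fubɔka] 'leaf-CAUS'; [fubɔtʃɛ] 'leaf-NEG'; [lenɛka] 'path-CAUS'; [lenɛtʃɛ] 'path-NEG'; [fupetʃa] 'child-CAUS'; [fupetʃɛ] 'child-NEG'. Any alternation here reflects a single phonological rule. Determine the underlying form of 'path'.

/lenɛk/

The root 'path' surfaces as [lenɛka] and [lenɛtʃɛ], with a stem-final [k] ~ [tʃ] alternation.
The stem 'child' ([fupetʃa], [fupetʃɛ]) shows [tʃ] unchanged in both environments, so [tʃ] cannot be basic with [k] derived before the CAUS suffix.
So /k/ is underlying, and a rule of palatalization before a front vowel — /k/ and /g/ become palato-alveolar [tʃ] and [dʒ] before a front vowel — gives [tʃ].
So 'path' = /lenɛk/.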